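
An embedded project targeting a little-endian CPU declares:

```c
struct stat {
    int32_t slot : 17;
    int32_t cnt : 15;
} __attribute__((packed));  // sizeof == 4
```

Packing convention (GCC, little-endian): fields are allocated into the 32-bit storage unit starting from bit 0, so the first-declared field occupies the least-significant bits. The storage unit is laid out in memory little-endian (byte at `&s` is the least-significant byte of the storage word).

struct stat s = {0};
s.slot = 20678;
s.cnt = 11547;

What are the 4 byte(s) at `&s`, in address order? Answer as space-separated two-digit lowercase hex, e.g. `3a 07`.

c6 50 36 5a

[0+:17] slot=20678 & 0x1ffff = 0x50c6; word=0x000050c6
[17+:15] cnt=11547 & 0x7fff = 0x2d1b; word=0x5a3650c6
word = 0x5a3650c6 → little-endian bytes:
  [0]=0xc6  [1]=0x50  [2]=0x36  [3]=0x5a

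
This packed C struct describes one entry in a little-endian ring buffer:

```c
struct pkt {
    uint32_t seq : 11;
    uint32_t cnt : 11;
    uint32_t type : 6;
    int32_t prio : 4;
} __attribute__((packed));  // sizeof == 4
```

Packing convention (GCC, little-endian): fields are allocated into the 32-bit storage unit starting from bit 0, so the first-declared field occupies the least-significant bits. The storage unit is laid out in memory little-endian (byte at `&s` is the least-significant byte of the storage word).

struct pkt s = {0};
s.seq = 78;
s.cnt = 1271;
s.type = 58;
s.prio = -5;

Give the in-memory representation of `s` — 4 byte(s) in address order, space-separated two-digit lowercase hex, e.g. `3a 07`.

seq (11b) val=78 bits=0x4e at bit 0: 0x0000004e
cnt (11b) val=1271 bits=0x4f7 at bit 11: 0x0027b84e
type (6b) val=58 bits=0x3a at bit 22: 0x0ea7b84e
prio (4b) val=-5 bits=0xb at bit 28: 0xbea7b84e
word = 0xbea7b84e → little-endian bytes:
  [0]=0x4e  [1]=0xb8  [2]=0xa7  [3]=0xbe

4e b8 a7 be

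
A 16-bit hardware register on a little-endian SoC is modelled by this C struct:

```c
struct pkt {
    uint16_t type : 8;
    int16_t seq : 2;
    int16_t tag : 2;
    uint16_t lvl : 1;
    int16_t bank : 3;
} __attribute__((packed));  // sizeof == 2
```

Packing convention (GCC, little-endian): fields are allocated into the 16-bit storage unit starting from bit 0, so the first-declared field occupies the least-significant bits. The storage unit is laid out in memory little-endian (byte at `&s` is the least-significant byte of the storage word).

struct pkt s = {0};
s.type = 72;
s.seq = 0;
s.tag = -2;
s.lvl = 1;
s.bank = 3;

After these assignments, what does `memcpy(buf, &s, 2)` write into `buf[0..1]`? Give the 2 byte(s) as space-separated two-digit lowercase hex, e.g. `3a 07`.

48 78

[0+:8] type=72 & 0xff = 0x48; word=0x0048
[8+:2] seq=0 & 0x3 = 0x0; word=0x0048
[10+:2] tag=-2 & 0x3 = 0x2; word=0x0848
[12+:1] lvl=1 & 0x1 = 0x1; word=0x1848
[13+:3] bank=3 & 0x7 = 0x3; word=0x7848
word = 0x7848 → little-endian bytes:
  [0]=0x48  [1]=0x78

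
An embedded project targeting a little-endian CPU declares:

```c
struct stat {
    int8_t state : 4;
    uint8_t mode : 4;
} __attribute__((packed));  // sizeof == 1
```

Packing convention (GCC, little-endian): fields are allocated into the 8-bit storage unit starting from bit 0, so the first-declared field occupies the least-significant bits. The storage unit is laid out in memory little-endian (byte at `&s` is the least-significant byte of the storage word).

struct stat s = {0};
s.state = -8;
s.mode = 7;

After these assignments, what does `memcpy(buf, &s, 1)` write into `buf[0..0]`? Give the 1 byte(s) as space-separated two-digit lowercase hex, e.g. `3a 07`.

state:4 = -8 → 0x8 << 0 → word 0x08
mode:4 = 7 → 0x7 << 4 → word 0x78
word = 0x78 → little-endian bytes:
  [0]=0x78

78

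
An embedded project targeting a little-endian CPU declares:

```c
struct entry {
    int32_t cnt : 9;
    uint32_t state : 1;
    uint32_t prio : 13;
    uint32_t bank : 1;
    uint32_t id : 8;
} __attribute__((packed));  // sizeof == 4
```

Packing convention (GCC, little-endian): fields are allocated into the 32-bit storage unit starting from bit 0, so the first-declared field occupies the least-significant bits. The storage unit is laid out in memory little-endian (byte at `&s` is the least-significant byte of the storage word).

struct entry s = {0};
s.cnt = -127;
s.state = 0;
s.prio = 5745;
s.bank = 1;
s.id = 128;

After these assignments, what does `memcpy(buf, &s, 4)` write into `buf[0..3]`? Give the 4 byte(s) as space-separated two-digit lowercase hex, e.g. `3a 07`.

81 c5 d9 80

cnt (9b) val=-127 bits=0x181 at bit 0: 0x00000181
state (1b) val=0 bits=0x0 at bit 9: 0x00000181
prio (13b) val=5745 bits=0x1671 at bit 10: 0x0059c581
bank (1b) val=1 bits=0x1 at bit 23: 0x00d9c581
id (8b) val=128 bits=0x80 at bit 24: 0x80d9c581
word = 0x80d9c581 → little-endian bytes:
  [0]=0x81  [1]=0xc5  [2]=0xd9  [3]=0x80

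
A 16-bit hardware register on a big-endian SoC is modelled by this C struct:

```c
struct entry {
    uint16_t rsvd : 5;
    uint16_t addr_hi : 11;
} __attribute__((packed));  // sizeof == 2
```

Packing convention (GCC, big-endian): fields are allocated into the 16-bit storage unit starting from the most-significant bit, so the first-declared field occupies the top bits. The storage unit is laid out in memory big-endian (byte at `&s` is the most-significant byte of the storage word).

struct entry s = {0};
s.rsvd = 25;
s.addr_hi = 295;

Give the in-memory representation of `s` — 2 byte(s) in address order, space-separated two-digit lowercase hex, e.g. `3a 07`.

rsvd:5 = 25 → 0x19 << 11 → word 0xc800
addr_hi:11 = 295 → 0x127 << 0 → word 0xc927
word = 0xc927 → big-endian bytes:
  [0]=0xc9  [1]=0x27

c9 27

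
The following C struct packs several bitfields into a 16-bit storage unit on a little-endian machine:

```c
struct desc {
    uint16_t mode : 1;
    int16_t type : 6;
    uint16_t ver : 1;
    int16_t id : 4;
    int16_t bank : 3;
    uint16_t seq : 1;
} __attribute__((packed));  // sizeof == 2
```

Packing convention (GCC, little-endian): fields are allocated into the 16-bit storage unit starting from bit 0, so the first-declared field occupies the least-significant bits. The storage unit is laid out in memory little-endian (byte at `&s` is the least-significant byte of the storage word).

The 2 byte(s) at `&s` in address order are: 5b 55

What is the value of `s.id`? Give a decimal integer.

5

[0]=0x5b [1]=0x55 (little-endian) → word 0x555b
mode:1 @ bit 0 → (0x555b>>0)&0x1 = 0x1
type:6 @ bit 1 → (0x555b>>1)&0x3f = 0x2d
ver:1 @ bit 7 → (0x555b>>7)&0x1 = 0x0
id:4 @ bit 8 → (0x555b>>8)&0xf = 0x5  ←
bank:3 @ bit 12 → (0x555b>>12)&0x7 = 0x5
seq:1 @ bit 15 → (0x555b>>15)&0x1 = 0x0
id signed 4b, MSB=0: value = 5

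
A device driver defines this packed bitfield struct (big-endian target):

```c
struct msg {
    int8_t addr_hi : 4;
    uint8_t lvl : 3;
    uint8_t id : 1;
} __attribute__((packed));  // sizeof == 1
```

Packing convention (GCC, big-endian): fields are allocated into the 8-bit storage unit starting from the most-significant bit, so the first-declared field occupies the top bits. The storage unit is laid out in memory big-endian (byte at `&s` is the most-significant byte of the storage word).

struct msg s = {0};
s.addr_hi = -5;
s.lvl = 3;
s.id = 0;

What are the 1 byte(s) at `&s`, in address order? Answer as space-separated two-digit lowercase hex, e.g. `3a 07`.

b6

[4+:4] addr_hi=-5 & 0xf = 0xb; word=0xb0
[1+:3] lvl=3 & 0x7 = 0x3; word=0xb6
[0+:1] id=0 & 0x1 = 0x0; word=0xb6
word = 0xb6 → big-endian bytes:
  [0]=0xb6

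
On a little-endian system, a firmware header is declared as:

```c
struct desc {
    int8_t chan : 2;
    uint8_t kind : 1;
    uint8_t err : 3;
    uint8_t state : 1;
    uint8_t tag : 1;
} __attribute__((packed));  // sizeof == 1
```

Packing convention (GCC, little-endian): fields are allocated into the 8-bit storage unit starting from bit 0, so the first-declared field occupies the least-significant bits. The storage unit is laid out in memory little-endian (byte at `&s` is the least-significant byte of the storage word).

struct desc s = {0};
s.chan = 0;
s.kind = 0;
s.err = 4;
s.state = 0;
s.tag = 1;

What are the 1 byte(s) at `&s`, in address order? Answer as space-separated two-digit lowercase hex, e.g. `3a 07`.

a0

chan (2b) val=0 bits=0x0 at bit 0: 0x00
kind (1b) val=0 bits=0x0 at bit 2: 0x00
err (3b) val=4 bits=0x4 at bit 3: 0x20
state (1b) val=0 bits=0x0 at bit 6: 0x20
tag (1b) val=1 bits=0x1 at bit 7: 0xa0
word = 0xa0 → little-endian bytes:
  [0]=0xa0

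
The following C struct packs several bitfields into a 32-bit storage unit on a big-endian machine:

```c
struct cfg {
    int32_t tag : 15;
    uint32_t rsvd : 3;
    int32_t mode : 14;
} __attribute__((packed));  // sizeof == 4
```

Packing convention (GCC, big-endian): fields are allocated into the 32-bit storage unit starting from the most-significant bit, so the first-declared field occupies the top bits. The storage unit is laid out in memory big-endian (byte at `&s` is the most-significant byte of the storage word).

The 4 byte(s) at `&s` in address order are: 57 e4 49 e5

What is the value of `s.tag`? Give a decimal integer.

11250

[0]=0x57 [1]=0xe4 [2]=0x49 [3]=0xe5 (big-endian) → word 0x57e449e5
tag [17+:15] = (word>>17) & 0x7fff = 11250  ←
rsvd [14+:3] = (word>>14) & 0x7 = 1
mode [0+:14] = (word>>0) & 0x3fff = 2533
tag signed 15b, MSB=0: value = 11250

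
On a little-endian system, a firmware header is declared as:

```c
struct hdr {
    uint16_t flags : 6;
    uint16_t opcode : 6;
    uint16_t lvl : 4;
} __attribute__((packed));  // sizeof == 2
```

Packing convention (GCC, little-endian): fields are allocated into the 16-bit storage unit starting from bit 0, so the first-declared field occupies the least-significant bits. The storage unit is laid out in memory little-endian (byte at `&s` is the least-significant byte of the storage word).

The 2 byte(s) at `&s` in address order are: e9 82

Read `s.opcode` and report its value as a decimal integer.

11

[0]=0xe9 [1]=0x82 (little-endian) → word 0x82e9
flags [0+:6] = (word>>0) & 0x3f = 41
opcode [6+:6] = (word>>6) & 0x3f = 11  ←
lvl [12+:4] = (word>>12) & 0xf = 8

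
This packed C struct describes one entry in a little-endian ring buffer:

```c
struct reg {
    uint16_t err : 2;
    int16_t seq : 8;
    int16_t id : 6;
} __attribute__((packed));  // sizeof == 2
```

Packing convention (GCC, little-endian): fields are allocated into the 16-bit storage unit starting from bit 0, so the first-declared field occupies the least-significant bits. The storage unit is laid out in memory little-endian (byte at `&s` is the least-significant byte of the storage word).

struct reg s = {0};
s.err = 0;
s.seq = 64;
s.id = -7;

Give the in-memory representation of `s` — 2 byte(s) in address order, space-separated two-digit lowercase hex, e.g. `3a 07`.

err (2b) val=0 bits=0x0 at bit 0: 0x0000
seq (8b) val=64 bits=0x40 at bit 2: 0x0100
id (6b) val=-7 bits=0x39 at bit 10: 0xe500
word = 0xe500 → little-endian bytes:
  [0]=0x00  [1]=0xe5

00 e5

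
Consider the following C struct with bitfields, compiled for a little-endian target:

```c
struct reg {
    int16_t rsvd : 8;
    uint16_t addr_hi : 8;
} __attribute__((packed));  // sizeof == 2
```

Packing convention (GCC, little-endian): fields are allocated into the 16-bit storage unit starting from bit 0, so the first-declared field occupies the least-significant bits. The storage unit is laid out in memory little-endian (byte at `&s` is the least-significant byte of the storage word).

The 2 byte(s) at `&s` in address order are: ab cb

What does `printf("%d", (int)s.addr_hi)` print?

[0]=0xab [1]=0xcb (little-endian) → word 0xcbab
rsvd [0+:8] = (word>>0) & 0xff = 171
addr_hi [8+:8] = (word>>8) & 0xff = 203  ←

203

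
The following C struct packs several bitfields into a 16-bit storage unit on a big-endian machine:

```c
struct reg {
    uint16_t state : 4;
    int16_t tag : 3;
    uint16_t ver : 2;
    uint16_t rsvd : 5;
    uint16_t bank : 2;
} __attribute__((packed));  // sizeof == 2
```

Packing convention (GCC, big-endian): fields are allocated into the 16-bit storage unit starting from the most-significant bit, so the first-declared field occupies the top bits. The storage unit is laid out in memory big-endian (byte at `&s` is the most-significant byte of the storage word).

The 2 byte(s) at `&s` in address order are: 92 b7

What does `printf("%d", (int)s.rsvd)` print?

13

[0]=0x92 [1]=0xb7 (big-endian) → word 0x92b7
state:4 @ bit 12 → (0x92b7>>12)&0xf = 0x9
tag:3 @ bit 9 → (0x92b7>>9)&0x7 = 0x1
ver:2 @ bit 7 → (0x92b7>>7)&0x3 = 0x1
rsvd:5 @ bit 2 → (0x92b7>>2)&0x1f = 0xd  ←
bank:2 @ bit 0 → (0x92b7>>0)&0x3 = 0x3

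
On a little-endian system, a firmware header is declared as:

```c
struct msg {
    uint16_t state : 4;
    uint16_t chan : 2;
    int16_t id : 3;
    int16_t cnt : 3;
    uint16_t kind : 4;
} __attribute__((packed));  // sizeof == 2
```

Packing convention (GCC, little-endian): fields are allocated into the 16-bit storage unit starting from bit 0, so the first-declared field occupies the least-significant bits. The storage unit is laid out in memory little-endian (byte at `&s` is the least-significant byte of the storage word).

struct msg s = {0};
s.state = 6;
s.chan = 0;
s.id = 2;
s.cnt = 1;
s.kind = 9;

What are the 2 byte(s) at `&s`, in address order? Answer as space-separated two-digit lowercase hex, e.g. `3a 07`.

state (4b) val=6 bits=0x6 at bit 0: 0x0006
chan (2b) val=0 bits=0x0 at bit 4: 0x0006
id (3b) val=2 bits=0x2 at bit 6: 0x0086
cnt (3b) val=1 bits=0x1 at bit 9: 0x0286
kind (4b) val=9 bits=0x9 at bit 12: 0x9286
word = 0x9286 → little-endian bytes:
  [0]=0x86  [1]=0x92

86 92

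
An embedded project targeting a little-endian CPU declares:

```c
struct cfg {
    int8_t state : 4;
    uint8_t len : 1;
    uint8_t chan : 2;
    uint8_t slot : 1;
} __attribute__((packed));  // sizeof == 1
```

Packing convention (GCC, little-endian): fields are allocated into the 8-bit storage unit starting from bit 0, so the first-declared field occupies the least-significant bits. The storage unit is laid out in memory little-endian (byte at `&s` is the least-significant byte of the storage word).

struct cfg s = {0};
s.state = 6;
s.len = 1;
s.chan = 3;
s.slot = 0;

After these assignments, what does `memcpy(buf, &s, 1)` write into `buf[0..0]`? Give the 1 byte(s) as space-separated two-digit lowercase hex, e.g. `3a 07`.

76

state (4b) val=6 bits=0x6 at bit 0: 0x06
len (1b) val=1 bits=0x1 at bit 4: 0x16
chan (2b) val=3 bits=0x3 at bit 5: 0x76
slot (1b) val=0 bits=0x0 at bit 7: 0x76
word = 0x76 → little-endian bytes:
  [0]=0x76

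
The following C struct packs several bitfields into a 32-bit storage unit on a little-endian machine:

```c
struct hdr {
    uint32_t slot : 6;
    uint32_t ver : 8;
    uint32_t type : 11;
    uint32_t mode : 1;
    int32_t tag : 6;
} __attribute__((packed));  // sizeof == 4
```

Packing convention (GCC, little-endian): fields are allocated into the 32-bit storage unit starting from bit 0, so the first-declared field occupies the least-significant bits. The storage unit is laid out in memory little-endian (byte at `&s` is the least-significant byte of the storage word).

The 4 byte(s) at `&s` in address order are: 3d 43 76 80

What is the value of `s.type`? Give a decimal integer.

473

[0]=0x3d [1]=0x43 [2]=0x76 [3]=0x80 (little-endian) → word 0x8076433d
slot:6 @ bit 0 → (0x8076433d>>0)&0x3f = 0x3d
ver:8 @ bit 6 → (0x8076433d>>6)&0xff = 0xc
type:11 @ bit 14 → (0x8076433d>>14)&0x7ff = 0x1d9  ←
mode:1 @ bit 25 → (0x8076433d>>25)&0x1 = 0x0
tag:6 @ bit 26 → (0x8076433d>>26)&0x3f = 0x20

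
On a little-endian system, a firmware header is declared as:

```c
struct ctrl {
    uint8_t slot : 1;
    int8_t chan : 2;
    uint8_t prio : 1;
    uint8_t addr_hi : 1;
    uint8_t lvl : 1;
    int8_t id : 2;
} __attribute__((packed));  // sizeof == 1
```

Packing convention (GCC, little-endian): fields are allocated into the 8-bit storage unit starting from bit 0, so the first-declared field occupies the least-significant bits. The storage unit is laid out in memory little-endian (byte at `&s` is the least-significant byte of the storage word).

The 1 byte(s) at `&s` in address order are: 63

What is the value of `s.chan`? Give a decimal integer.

[0]=0x63 (little-endian) → word 0x63
slot [0+:1] = (word>>0) & 0x1 = 1
chan [1+:2] = (word>>1) & 0x3 = 1  ←
prio [3+:1] = (word>>3) & 0x1 = 0
addr_hi [4+:1] = (word>>4) & 0x1 = 0
lvl [5+:1] = (word>>5) & 0x1 = 1
id [6+:2] = (word>>6) & 0x3 = 1
chan signed 2b, MSB=0: value = 1

1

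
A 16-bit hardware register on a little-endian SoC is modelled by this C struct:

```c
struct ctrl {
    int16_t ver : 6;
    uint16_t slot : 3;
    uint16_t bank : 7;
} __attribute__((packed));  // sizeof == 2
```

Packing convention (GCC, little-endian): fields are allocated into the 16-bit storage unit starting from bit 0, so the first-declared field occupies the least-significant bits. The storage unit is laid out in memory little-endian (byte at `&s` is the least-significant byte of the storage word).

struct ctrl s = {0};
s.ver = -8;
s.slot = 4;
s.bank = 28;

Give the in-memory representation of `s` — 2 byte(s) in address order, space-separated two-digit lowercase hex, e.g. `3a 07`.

38 39

ver:6 = -8 → 0x38 << 0 → word 0x0038
slot:3 = 4 → 0x4 << 6 → word 0x0138
bank:7 = 28 → 0x1c << 9 → word 0x3938
word = 0x3938 → little-endian bytes:
  [0]=0x38  [1]=0x39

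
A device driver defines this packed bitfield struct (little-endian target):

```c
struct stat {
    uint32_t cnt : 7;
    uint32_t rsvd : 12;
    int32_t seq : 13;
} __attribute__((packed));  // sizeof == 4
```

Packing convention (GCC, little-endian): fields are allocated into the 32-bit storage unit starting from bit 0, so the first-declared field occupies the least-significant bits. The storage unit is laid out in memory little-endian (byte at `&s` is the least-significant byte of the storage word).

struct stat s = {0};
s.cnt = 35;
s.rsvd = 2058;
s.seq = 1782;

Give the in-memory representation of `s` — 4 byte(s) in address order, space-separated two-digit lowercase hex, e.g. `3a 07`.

cnt (7b) val=35 bits=0x23 at bit 0: 0x00000023
rsvd (12b) val=2058 bits=0x80a at bit 7: 0x00040523
seq (13b) val=1782 bits=0x6f6 at bit 19: 0x37b40523
word = 0x37b40523 → little-endian bytes:
  [0]=0x23  [1]=0x05  [2]=0xb4  [3]=0x37

23 05 b4 37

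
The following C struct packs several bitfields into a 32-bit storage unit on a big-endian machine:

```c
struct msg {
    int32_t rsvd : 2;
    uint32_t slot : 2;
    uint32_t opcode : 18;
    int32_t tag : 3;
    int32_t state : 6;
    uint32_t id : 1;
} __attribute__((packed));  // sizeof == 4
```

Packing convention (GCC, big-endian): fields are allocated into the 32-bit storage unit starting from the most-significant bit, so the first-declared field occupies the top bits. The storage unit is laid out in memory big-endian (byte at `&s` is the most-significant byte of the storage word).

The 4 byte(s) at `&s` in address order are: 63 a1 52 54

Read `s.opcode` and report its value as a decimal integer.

[0]=0x63 [1]=0xa1 [2]=0x52 [3]=0x54 (big-endian) → word 0x63a15254
rsvd [30+:2] = (word>>30) & 0x3 = 1
slot [28+:2] = (word>>28) & 0x3 = 2
opcode [10+:18] = (word>>10) & 0x3ffff = 59476  ←
tag [7+:3] = (word>>7) & 0x7 = 4
state [1+:6] = (word>>1) & 0x3f = 42
id [0+:1] = (word>>0) & 0x1 = 0

59476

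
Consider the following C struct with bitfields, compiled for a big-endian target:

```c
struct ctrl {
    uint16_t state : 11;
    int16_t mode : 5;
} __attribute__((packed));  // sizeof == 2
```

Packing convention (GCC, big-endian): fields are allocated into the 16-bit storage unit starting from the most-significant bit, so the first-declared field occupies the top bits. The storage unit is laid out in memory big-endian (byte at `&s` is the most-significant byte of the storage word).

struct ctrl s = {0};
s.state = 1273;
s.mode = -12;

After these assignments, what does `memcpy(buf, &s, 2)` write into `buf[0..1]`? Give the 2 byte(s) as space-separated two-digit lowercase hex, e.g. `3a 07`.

9f 34

state:11 = 1273 → 0x4f9 << 5 → word 0x9f20
mode:5 = -12 → 0x14 << 0 → word 0x9f34
word = 0x9f34 → big-endian bytes:
  [0]=0x9f  [1]=0x34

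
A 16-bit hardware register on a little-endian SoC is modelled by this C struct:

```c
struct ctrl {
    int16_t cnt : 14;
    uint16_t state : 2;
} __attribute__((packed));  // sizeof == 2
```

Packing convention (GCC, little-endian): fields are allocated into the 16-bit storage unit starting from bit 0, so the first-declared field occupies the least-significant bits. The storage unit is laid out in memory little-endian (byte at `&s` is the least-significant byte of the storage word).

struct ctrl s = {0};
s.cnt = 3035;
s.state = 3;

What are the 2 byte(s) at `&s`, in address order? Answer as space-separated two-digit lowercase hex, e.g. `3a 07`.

db cb

[0+:14] cnt=3035 & 0x3fff = 0xbdb; word=0x0bdb
[14+:2] state=3 & 0x3 = 0x3; word=0xcbdb
word = 0xcbdb → little-endian bytes:
  [0]=0xdb  [1]=0xcb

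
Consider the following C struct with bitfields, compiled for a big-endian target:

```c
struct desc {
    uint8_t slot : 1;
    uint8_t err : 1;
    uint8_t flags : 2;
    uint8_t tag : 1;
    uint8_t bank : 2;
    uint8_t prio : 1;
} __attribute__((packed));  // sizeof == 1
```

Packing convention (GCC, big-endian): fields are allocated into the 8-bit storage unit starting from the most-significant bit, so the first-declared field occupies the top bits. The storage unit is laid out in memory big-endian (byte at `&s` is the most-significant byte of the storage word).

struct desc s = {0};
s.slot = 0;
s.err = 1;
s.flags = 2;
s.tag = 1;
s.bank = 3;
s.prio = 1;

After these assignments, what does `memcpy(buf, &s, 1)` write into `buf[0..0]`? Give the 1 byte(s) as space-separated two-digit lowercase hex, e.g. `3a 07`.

slot:1 = 0 → 0x0 << 7 → word 0x00
err:1 = 1 → 0x1 << 6 → word 0x40
flags:2 = 2 → 0x2 << 4 → word 0x60
tag:1 = 1 → 0x1 << 3 → word 0x68
bank:2 = 3 → 0x3 << 1 → word 0x6e
prio:1 = 1 → 0x1 << 0 → word 0x6f
word = 0x6f → big-endian bytes:
  [0]=0x6f

6f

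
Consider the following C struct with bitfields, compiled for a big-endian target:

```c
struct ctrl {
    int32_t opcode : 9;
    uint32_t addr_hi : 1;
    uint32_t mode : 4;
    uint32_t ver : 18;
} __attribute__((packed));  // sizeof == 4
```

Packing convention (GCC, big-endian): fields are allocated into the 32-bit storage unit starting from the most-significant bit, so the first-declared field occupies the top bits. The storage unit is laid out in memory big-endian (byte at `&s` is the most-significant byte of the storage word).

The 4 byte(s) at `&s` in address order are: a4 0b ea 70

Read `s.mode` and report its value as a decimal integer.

2

[0]=0xa4 [1]=0x0b [2]=0xea [3]=0x70 (big-endian) → word 0xa40bea70
opcode:9 @ bit 23 → (0xa40bea70>>23)&0x1ff = 0x148
addr_hi:1 @ bit 22 → (0xa40bea70>>22)&0x1 = 0x0
mode:4 @ bit 18 → (0xa40bea70>>18)&0xf = 0x2  ←
ver:18 @ bit 0 → (0xa40bea70>>0)&0x3ffff = 0x3ea70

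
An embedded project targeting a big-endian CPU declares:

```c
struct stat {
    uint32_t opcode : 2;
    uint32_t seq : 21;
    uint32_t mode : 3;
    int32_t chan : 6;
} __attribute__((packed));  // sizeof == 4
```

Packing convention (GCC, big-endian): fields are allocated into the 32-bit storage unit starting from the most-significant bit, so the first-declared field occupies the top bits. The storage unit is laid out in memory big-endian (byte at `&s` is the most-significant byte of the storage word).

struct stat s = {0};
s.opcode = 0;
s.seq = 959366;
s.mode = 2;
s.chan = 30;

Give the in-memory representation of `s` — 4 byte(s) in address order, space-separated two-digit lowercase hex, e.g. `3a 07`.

opcode (2b) val=0 bits=0x0 at bit 30: 0x00000000
seq (21b) val=959366 bits=0xea386 at bit 9: 0x1d470c00
mode (3b) val=2 bits=0x2 at bit 6: 0x1d470c80
chan (6b) val=30 bits=0x1e at bit 0: 0x1d470c9e
word = 0x1d470c9e → big-endian bytes:
  [0]=0x1d  [1]=0x47  [2]=0x0c  [3]=0x9e

1d 47 0c 9e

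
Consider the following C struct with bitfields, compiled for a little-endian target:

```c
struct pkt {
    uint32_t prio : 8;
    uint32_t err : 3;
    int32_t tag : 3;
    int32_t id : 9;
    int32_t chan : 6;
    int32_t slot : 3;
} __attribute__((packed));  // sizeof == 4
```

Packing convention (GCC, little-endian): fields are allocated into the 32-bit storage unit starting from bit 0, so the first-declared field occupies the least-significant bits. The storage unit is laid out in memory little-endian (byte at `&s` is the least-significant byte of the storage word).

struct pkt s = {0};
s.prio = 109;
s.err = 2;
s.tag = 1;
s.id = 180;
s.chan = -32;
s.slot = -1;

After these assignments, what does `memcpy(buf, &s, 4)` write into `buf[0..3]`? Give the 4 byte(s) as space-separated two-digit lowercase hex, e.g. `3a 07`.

prio:8 = 109 → 0x6d << 0 → word 0x0000006d
err:3 = 2 → 0x2 << 8 → word 0x0000026d
tag:3 = 1 → 0x1 << 11 → word 0x00000a6d
id:9 = 180 → 0xb4 << 14 → word 0x002d0a6d
chan:6 = -32 → 0x20 << 23 → word 0x102d0a6d
slot:3 = -1 → 0x7 << 29 → word 0xf02d0a6d
word = 0xf02d0a6d → little-endian bytes:
  [0]=0x6d  [1]=0x0a  [2]=0x2d  [3]=0xf0

6d 0a 2d f0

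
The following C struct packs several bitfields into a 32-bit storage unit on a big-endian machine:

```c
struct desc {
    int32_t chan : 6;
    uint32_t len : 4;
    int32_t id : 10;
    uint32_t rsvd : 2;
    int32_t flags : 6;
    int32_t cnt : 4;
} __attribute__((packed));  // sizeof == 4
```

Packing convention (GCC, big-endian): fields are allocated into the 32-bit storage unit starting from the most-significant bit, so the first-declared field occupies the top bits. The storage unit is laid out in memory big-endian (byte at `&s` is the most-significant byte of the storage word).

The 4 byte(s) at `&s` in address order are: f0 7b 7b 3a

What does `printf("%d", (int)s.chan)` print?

-4

[0]=0xf0 [1]=0x7b [2]=0x7b [3]=0x3a (big-endian) → word 0xf07b7b3a
chan:6 @ bit 26 → (0xf07b7b3a>>26)&0x3f = 0x3c  ←
len:4 @ bit 22 → (0xf07b7b3a>>22)&0xf = 0x1
id:10 @ bit 12 → (0xf07b7b3a>>12)&0x3ff = 0x3b7
rsvd:2 @ bit 10 → (0xf07b7b3a>>10)&0x3 = 0x2
flags:6 @ bit 4 → (0xf07b7b3a>>4)&0x3f = 0x33
cnt:4 @ bit 0 → (0xf07b7b3a>>0)&0xf = 0xa
chan signed 6b, MSB=1: 60 - 64 = -4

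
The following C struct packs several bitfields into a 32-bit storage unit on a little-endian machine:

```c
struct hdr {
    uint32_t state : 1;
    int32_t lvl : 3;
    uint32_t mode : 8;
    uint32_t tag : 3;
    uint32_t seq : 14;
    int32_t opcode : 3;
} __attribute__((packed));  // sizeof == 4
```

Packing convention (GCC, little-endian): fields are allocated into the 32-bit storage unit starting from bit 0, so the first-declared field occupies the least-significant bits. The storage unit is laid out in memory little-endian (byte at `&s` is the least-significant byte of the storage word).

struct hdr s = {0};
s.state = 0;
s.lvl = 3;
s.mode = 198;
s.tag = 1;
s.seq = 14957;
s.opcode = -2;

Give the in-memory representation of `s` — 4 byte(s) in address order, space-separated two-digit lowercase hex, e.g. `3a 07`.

66 9c 36 dd

[0+:1] state=0 & 0x1 = 0x0; word=0x00000000
[1+:3] lvl=3 & 0x7 = 0x3; word=0x00000006
[4+:8] mode=198 & 0xff = 0xc6; word=0x00000c66
[12+:3] tag=1 & 0x7 = 0x1; word=0x00001c66
[15+:14] seq=14957 & 0x3fff = 0x3a6d; word=0x1d369c66
[29+:3] opcode=-2 & 0x7 = 0x6; word=0xdd369c66
word = 0xdd369c66 → little-endian bytes:
  [0]=0x66  [1]=0x9c  [2]=0x36  [3]=0xdd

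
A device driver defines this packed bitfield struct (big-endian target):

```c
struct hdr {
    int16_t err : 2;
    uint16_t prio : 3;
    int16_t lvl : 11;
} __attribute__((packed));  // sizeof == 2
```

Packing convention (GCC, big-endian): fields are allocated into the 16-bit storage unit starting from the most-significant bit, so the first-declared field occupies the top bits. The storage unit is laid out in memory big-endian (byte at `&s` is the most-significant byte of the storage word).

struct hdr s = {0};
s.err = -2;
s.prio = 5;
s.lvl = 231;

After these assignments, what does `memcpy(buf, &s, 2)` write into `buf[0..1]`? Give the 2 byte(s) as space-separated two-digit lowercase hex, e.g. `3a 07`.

[14+:2] err=-2 & 0x3 = 0x2; word=0x8000
[11+:3] prio=5 & 0x7 = 0x5; word=0xa800
[0+:11] lvl=231 & 0x7ff = 0xe7; word=0xa8e7
word = 0xa8e7 → big-endian bytes:
  [0]=0xa8  [1]=0xe7

a8 e7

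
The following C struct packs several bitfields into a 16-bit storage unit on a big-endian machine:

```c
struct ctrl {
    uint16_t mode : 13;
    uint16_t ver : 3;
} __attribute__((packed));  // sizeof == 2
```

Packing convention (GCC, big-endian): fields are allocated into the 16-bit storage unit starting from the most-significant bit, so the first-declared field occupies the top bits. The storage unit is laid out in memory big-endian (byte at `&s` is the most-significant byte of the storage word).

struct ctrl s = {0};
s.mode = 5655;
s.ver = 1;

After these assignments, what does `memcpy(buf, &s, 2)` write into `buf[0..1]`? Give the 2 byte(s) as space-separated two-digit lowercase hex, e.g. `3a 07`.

mode:13 = 5655 → 0x1617 << 3 → word 0xb0b8
ver:3 = 1 → 0x1 << 0 → word 0xb0b9
word = 0xb0b9 → big-endian bytes:
  [0]=0xb0  [1]=0xb9

b0 b9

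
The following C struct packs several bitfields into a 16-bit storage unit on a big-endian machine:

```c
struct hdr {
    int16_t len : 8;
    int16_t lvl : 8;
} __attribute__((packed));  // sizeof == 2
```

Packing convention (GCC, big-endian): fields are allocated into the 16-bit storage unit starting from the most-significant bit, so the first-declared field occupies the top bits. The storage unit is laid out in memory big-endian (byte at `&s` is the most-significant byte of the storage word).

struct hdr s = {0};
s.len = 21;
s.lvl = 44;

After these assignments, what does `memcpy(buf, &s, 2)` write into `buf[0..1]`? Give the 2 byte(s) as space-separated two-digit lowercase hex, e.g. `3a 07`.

15 2c

len (8b) val=21 bits=0x15 at bit 8: 0x1500
lvl (8b) val=44 bits=0x2c at bit 0: 0x152c
word = 0x152c → big-endian bytes:
  [0]=0x15  [1]=0x2c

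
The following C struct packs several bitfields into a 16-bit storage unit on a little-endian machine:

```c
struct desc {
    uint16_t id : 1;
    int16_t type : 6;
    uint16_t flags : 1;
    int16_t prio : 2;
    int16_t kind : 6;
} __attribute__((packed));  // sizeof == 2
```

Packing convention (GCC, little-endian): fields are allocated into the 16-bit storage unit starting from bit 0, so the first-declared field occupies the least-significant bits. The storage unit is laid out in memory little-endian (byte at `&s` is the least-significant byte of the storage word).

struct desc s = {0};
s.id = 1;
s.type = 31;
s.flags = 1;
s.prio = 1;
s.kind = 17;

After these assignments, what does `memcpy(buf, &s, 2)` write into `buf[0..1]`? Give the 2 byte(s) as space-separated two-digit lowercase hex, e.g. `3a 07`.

bf 45

[0+:1] id=1 & 0x1 = 0x1; word=0x0001
[1+:6] type=31 & 0x3f = 0x1f; word=0x003f
[7+:1] flags=1 & 0x1 = 0x1; word=0x00bf
[8+:2] prio=1 & 0x3 = 0x1; word=0x01bf
[10+:6] kind=17 & 0x3f = 0x11; word=0x45bf
word = 0x45bf → little-endian bytes:
  [0]=0xbf  [1]=0x45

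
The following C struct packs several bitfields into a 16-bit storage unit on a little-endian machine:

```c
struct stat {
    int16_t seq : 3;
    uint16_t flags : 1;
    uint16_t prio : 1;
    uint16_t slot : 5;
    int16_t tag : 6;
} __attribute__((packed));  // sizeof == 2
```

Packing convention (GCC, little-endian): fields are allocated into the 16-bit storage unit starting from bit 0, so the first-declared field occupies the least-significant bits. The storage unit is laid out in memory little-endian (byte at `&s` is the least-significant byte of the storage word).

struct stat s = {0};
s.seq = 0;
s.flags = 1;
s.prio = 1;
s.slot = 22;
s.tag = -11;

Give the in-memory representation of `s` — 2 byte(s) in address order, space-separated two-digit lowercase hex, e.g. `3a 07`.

[0+:3] seq=0 & 0x7 = 0x0; word=0x0000
[3+:1] flags=1 & 0x1 = 0x1; word=0x0008
[4+:1] prio=1 & 0x1 = 0x1; word=0x0018
[5+:5] slot=22 & 0x1f = 0x16; word=0x02d8
[10+:6] tag=-11 & 0x3f = 0x35; word=0xd6d8
word = 0xd6d8 → little-endian bytes:
  [0]=0xd8  [1]=0xd6

d8 d6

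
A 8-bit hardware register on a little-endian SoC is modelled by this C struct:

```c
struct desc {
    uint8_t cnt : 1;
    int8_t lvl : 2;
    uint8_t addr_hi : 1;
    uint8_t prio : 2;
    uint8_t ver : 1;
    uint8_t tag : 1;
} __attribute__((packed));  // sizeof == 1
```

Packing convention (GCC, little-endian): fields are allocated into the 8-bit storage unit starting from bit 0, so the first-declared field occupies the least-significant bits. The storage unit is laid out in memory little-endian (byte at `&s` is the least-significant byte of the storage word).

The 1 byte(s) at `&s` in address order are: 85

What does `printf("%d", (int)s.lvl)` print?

[0]=0x85 (little-endian) → word 0x85
cnt [0+:1] = (word>>0) & 0x1 = 1
lvl [1+:2] = (word>>1) & 0x3 = 2  ←
addr_hi [3+:1] = (word>>3) & 0x1 = 0
prio [4+:2] = (word>>4) & 0x3 = 0
ver [6+:1] = (word>>6) & 0x1 = 0
tag [7+:1] = (word>>7) & 0x1 = 1
lvl signed 2b, MSB=1: 2 - 4 = -2

-2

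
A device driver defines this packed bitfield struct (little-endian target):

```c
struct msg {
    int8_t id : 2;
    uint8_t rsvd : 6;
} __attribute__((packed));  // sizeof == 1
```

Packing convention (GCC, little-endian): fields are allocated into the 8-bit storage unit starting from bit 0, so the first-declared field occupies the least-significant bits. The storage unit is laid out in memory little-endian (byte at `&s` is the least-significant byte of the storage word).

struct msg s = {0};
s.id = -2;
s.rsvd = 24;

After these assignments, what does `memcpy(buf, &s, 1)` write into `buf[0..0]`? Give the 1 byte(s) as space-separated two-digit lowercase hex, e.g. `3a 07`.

id (2b) val=-2 bits=0x2 at bit 0: 0x02
rsvd (6b) val=24 bits=0x18 at bit 2: 0x62
word = 0x62 → little-endian bytes:
  [0]=0x62

62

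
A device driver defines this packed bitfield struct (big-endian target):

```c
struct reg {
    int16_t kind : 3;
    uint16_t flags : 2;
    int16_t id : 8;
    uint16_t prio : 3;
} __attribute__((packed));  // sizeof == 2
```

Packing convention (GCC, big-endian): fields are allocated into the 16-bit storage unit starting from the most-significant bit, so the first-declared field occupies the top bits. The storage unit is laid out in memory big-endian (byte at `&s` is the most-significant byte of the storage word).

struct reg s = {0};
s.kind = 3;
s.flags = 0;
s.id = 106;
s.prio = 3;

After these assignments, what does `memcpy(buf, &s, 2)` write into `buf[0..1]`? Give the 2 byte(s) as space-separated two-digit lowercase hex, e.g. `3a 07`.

63 53

kind (3b) val=3 bits=0x3 at bit 13: 0x6000
flags (2b) val=0 bits=0x0 at bit 11: 0x6000
id (8b) val=106 bits=0x6a at bit 3: 0x6350
prio (3b) val=3 bits=0x3 at bit 0: 0x6353
word = 0x6353 → big-endian bytes:
  [0]=0x63  [1]=0x53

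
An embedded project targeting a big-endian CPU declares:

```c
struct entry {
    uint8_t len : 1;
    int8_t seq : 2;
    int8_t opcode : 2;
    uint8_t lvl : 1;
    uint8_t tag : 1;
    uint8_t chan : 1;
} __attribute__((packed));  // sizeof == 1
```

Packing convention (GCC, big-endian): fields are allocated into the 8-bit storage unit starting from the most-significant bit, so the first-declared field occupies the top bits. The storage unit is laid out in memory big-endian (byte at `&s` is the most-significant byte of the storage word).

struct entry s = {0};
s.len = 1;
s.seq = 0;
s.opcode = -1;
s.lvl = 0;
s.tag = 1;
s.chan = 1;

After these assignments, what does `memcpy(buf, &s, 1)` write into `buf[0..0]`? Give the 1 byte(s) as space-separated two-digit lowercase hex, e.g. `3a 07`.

9b

[7+:1] len=1 & 0x1 = 0x1; word=0x80
[5+:2] seq=0 & 0x3 = 0x0; word=0x80
[3+:2] opcode=-1 & 0x3 = 0x3; word=0x98
[2+:1] lvl=0 & 0x1 = 0x0; word=0x98
[1+:1] tag=1 & 0x1 = 0x1; word=0x9a
[0+:1] chan=1 & 0x1 = 0x1; word=0x9b
word = 0x9b → big-endian bytes:
  [0]=0x9b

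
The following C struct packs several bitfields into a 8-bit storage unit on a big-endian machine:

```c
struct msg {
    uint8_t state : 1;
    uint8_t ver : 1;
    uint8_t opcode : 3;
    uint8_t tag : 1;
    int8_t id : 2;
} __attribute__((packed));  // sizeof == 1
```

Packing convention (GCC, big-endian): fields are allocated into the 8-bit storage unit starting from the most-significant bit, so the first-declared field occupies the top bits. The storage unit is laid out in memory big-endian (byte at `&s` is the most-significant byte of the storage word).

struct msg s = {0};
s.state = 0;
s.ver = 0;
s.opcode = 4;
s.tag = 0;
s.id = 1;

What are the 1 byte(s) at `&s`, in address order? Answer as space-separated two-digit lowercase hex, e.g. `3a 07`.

21

[7+:1] state=0 & 0x1 = 0x0; word=0x00
[6+:1] ver=0 & 0x1 = 0x0; word=0x00
[3+:3] opcode=4 & 0x7 = 0x4; word=0x20
[2+:1] tag=0 & 0x1 = 0x0; word=0x20
[0+:2] id=1 & 0x3 = 0x1; word=0x21
word = 0x21 → big-endian bytes:
  [0]=0x21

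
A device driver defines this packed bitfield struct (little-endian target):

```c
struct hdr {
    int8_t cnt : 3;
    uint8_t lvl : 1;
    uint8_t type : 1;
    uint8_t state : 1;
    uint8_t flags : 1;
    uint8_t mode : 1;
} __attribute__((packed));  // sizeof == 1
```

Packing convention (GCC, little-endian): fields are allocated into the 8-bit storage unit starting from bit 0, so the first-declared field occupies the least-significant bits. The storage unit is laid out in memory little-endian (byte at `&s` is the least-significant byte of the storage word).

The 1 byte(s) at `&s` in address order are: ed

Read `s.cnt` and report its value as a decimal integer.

-3

[0]=0xed (little-endian) → word 0xed
cnt:3 @ bit 0 → (0xed>>0)&0x7 = 0x5  ←
lvl:1 @ bit 3 → (0xed>>3)&0x1 = 0x1
type:1 @ bit 4 → (0xed>>4)&0x1 = 0x0
state:1 @ bit 5 → (0xed>>5)&0x1 = 0x1
flags:1 @ bit 6 → (0xed>>6)&0x1 = 0x1
mode:1 @ bit 7 → (0xed>>7)&0x1 = 0x1
cnt signed 3b, MSB=1: 5 - 8 = -3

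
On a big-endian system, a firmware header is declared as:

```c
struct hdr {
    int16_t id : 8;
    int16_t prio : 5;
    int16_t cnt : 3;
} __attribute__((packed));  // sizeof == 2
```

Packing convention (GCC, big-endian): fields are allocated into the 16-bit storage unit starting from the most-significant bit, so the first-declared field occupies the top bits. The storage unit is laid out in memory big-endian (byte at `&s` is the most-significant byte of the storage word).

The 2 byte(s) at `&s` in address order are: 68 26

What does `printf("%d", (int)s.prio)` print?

4

[0]=0x68 [1]=0x26 (big-endian) → word 0x6826
id [8+:8] = (word>>8) & 0xff = 104
prio [3+:5] = (word>>3) & 0x1f = 4  ←
cnt [0+:3] = (word>>0) & 0x7 = 6
prio signed 5b, MSB=0: value = 4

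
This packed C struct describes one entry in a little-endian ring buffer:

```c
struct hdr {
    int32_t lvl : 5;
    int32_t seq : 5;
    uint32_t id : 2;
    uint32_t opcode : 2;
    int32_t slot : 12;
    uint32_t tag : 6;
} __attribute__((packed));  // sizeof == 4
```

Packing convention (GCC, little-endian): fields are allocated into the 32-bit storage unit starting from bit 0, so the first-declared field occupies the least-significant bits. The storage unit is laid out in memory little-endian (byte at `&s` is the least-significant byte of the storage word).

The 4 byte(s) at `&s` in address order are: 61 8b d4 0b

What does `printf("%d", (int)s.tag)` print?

2

[0]=0x61 [1]=0x8b [2]=0xd4 [3]=0x0b (little-endian) → word 0x0bd48b61
lvl [0+:5] = (word>>0) & 0x1f = 1
seq [5+:5] = (word>>5) & 0x1f = 27
id [10+:2] = (word>>10) & 0x3 = 2
opcode [12+:2] = (word>>12) & 0x3 = 0
slot [14+:12] = (word>>14) & 0xfff = 3922
tag [26+:6] = (word>>26) & 0x3f = 2  ←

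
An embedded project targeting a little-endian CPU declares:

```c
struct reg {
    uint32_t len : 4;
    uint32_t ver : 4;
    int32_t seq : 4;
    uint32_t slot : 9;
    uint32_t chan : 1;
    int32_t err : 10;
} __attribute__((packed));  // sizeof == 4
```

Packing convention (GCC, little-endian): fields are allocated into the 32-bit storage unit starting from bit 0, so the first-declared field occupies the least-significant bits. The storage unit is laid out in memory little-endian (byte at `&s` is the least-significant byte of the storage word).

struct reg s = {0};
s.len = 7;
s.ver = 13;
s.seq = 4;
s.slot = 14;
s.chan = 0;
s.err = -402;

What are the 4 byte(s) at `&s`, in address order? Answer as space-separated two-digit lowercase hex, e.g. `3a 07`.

d7 e4 80 9b

[0+:4] len=7 & 0xf = 0x7; word=0x00000007
[4+:4] ver=13 & 0xf = 0xd; word=0x000000d7
[8+:4] seq=4 & 0xf = 0x4; word=0x000004d7
[12+:9] slot=14 & 0x1ff = 0xe; word=0x0000e4d7
[21+:1] chan=0 & 0x1 = 0x0; word=0x0000e4d7
[22+:10] err=-402 & 0x3ff = 0x26e; word=0x9b80e4d7
word = 0x9b80e4d7 → little-endian bytes:
  [0]=0xd7  [1]=0xe4  [2]=0x80  [3]=0x9b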